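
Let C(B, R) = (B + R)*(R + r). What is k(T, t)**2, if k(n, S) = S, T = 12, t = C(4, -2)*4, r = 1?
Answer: 64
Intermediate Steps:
C(B, R) = (1 + R)*(B + R) (C(B, R) = (B + R)*(R + 1) = (B + R)*(1 + R) = (1 + R)*(B + R))
t = -8 (t = (4 - 2 + (-2)**2 + 4*(-2))*4 = (4 - 2 + 4 - 8)*4 = -2*4 = -8)
k(T, t)**2 = (-8)**2 = 64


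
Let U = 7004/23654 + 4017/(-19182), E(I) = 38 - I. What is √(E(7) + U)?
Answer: √177774267901035094/75621838 ≈ 5.5755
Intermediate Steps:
U = 6555435/75621838 (U = 7004*(1/23654) + 4017*(-1/19182) = 3502/11827 - 1339/6394 = 6555435/75621838 ≈ 0.086687)
√(E(7) + U) = √((38 - 1*7) + 6555435/75621838) = √((38 - 7) + 6555435/75621838) = √(31 + 6555435/75621838) = √(2350832413/75621838) = √177774267901035094/75621838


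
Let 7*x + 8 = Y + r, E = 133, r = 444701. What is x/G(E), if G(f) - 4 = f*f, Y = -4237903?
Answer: -3793210/123851 ≈ -30.627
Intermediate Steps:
x = -3793210/7 (x = -8/7 + (-4237903 + 444701)/7 = -8/7 + (⅐)*(-3793202) = -8/7 - 541886 = -3793210/7 ≈ -5.4189e+5)
G(f) = 4 + f² (G(f) = 4 + f*f = 4 + f²)
x/G(E) = -3793210/(7*(4 + 133²)) = -3793210/(7*(4 + 17689)) = -3793210/7/17693 = -3793210/7*1/17693 = -3793210/123851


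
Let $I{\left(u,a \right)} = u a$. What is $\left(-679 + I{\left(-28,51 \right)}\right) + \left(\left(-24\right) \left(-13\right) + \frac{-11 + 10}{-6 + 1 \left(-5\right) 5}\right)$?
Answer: $- \frac{55644}{31} \approx -1795.0$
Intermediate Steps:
$I{\left(u,a \right)} = a u$
$\left(-679 + I{\left(-28,51 \right)}\right) + \left(\left(-24\right) \left(-13\right) + \frac{-11 + 10}{-6 + 1 \left(-5\right) 5}\right) = \left(-679 + 51 \left(-28\right)\right) + \left(\left(-24\right) \left(-13\right) + \frac{-11 + 10}{-6 + 1 \left(-5\right) 5}\right) = \left(-679 - 1428\right) + \left(312 - \frac{1}{-6 - 25}\right) = -2107 + \left(312 - \frac{1}{-6 - 25}\right) = -2107 + \left(312 - \frac{1}{-31}\right) = -2107 + \left(312 - - \frac{1}{31}\right) = -2107 + \left(312 + \frac{1}{31}\right) = -2107 + \frac{9673}{31} = - \frac{55644}{31}$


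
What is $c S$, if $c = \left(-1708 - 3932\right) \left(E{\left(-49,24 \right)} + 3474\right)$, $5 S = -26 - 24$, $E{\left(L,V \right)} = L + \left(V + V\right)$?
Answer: $195877200$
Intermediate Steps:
$E{\left(L,V \right)} = L + 2 V$
$S = -10$ ($S = \frac{-26 - 24}{5} = \frac{1}{5} \left(-50\right) = -10$)
$c = -19587720$ ($c = \left(-1708 - 3932\right) \left(\left(-49 + 2 \cdot 24\right) + 3474\right) = - 5640 \left(\left(-49 + 48\right) + 3474\right) = - 5640 \left(-1 + 3474\right) = \left(-5640\right) 3473 = -19587720$)
$c S = \left(-19587720\right) \left(-10\right) = 195877200$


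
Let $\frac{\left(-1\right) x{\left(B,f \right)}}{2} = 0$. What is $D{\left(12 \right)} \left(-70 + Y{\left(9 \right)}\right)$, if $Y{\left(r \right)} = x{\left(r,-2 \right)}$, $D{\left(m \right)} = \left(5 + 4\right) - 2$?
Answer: $-490$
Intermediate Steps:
$x{\left(B,f \right)} = 0$ ($x{\left(B,f \right)} = \left(-2\right) 0 = 0$)
$D{\left(m \right)} = 7$ ($D{\left(m \right)} = 9 - 2 = 7$)
$Y{\left(r \right)} = 0$
$D{\left(12 \right)} \left(-70 + Y{\left(9 \right)}\right) = 7 \left(-70 + 0\right) = 7 \left(-70\right) = -490$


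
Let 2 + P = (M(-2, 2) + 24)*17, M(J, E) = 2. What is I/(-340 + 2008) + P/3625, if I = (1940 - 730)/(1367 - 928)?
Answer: 32657713/265441350 ≈ 0.12303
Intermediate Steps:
I = 1210/439 ≈ 2.7563
P = 440 (P = -2 + (2 + 24)*17 = -2 + 26*17 = -2 + 442 = 440)
I/(-340 + 2008) + P/3625 = 1210/(439*(-340 + 2008)) + 440/3625 = (1210/439)/1668 + 440*(1/3625) = (1210/439)*(1/1668) + 88/725 = 605/366126 + 88/725 = 32657713/265441350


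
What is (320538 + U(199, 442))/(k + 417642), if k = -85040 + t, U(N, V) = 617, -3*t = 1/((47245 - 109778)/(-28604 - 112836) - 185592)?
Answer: 25291023641486355/26192477293677722 ≈ 0.96558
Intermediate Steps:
t = 141440/78750209841 (t = -1/(3*((47245 - 109778)/(-28604 - 112836) - 185592)) = -1/(3*(-62533/(-141440) - 185592)) = -1/(3*(-62533*(-1/141440) - 185592)) = -1/(3*(62533/141440 - 185592)) = -1/(3*(-26250069947/141440)) = -1/3*(-141440/26250069947) = 141440/78750209841 ≈ 1.7961e-6)
k = -6696917844737200/78750209841 (k = -85040 + 141440/78750209841 = -6696917844737200/78750209841 ≈ -85040.)
(320538 + U(199, 442))/(k + 417642) = (320538 + 617)/(-6696917844737200/78750209841 + 417642) = 321155/(26192477293677722/78750209841) = 321155*(78750209841/26192477293677722) = 25291023641486355/26192477293677722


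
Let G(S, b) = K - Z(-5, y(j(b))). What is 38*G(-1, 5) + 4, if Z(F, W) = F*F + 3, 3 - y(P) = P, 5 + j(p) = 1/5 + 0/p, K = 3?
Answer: -946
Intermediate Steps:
j(p) = -24/5 (j(p) = -5 + (1/5 + 0/p) = -5 + (1*(⅕) + 0) = -5 + (⅕ + 0) = -5 + ⅕ = -24/5)
y(P) = 3 - P
Z(F, W) = 3 + F² (Z(F, W) = F² + 3 = 3 + F²)
G(S, b) = -25 (G(S, b) = 3 - (3 + (-5)²) = 3 - (3 + 25) = 3 - 1*28 = 3 - 28 = -25)
38*G(-1, 5) + 4 = 38*(-25) + 4 = -950 + 4 = -946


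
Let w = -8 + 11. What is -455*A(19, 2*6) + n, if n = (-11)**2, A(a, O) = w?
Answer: -1244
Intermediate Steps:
w = 3
A(a, O) = 3
n = 121
-455*A(19, 2*6) + n = -455*3 + 121 = -1365 + 121 = -1244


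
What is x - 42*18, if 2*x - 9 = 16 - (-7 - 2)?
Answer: -739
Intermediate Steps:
x = 17 (x = 9/2 + (16 - (-7 - 2))/2 = 9/2 + (16 - 1*(-9))/2 = 9/2 + (16 + 9)/2 = 9/2 + (½)*25 = 9/2 + 25/2 = 17)
x - 42*18 = 17 - 42*18 = 17 - 756 = -739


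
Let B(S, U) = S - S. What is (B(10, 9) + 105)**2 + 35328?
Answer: 46353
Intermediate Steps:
B(S, U) = 0
(B(10, 9) + 105)**2 + 35328 = (0 + 105)**2 + 35328 = 105**2 + 35328 = 11025 + 35328 = 46353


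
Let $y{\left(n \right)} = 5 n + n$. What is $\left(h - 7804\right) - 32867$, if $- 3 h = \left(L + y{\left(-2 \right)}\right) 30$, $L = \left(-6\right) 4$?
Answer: $-40311$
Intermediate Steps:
$y{\left(n \right)} = 6 n$
$L = -24$
$h = 360$ ($h = - \frac{\left(-24 + 6 \left(-2\right)\right) 30}{3} = - \frac{\left(-24 - 12\right) 30}{3} = - \frac{\left(-36\right) 30}{3} = \left(- \frac{1}{3}\right) \left(-1080\right) = 360$)
$\left(h - 7804\right) - 32867 = \left(360 - 7804\right) - 32867 = -7444 - 32867 = -40311$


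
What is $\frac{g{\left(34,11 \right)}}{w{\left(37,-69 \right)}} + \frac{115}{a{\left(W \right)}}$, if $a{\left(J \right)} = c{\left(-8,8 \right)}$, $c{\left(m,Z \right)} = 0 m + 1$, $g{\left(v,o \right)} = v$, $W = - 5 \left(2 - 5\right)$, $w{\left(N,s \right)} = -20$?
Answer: $\frac{1133}{10} \approx 113.3$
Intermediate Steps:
$W = 15$ ($W = \left(-5\right) \left(-3\right) = 15$)
$c{\left(m,Z \right)} = 1$ ($c{\left(m,Z \right)} = 0 + 1 = 1$)
$a{\left(J \right)} = 1$
$\frac{g{\left(34,11 \right)}}{w{\left(37,-69 \right)}} + \frac{115}{a{\left(W \right)}} = \frac{34}{-20} + \frac{115}{1} = 34 \left(- \frac{1}{20}\right) + 115 \cdot 1 = - \frac{17}{10} + 115 = \frac{1133}{10}$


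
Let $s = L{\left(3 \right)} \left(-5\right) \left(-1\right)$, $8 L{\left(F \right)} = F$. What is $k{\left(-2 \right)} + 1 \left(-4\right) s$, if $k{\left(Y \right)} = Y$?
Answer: $- \frac{19}{2} \approx -9.5$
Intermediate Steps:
$L{\left(F \right)} = \frac{F}{8}$
$s = \frac{15}{8}$ ($s = \frac{1}{8} \cdot 3 \left(-5\right) \left(-1\right) = \frac{3}{8} \left(-5\right) \left(-1\right) = \left(- \frac{15}{8}\right) \left(-1\right) = \frac{15}{8} \approx 1.875$)
$k{\left(-2 \right)} + 1 \left(-4\right) s = -2 + 1 \left(-4\right) \frac{15}{8} = -2 - \frac{15}{2} = - \frac{19}{2}$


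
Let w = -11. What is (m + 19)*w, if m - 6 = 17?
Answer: -462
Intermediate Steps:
m = 23 (m = 6 + 17 = 23)
(m + 19)*w = (23 + 19)*(-11) = 42*(-11) = -462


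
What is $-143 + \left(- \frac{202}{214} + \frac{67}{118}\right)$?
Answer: $- \frac{1810267}{12626} \approx -143.38$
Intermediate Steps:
$-143 + \left(- \frac{202}{214} + \frac{67}{118}\right) = -143 + \left(\left(-202\right) \frac{1}{214} + 67 \cdot \frac{1}{118}\right) = -143 + \left(- \frac{101}{107} + \frac{67}{118}\right) = -143 - \frac{4749}{12626} = - \frac{1810267}{12626}$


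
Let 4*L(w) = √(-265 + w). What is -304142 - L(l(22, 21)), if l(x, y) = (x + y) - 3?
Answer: -304142 - 15*I/4 ≈ -3.0414e+5 - 3.75*I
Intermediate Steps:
l(x, y) = -3 + x + y
L(w) = √(-265 + w)/4
-304142 - L(l(22, 21)) = -304142 - √(-265 + (-3 + 22 + 21))/4 = -304142 - √(-265 + 40)/4 = -304142 - √(-225)/4 = -304142 - 15*I/4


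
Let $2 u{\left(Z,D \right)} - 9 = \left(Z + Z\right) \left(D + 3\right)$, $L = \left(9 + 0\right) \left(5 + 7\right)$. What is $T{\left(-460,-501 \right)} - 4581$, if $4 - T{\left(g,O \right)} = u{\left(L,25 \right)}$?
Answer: $- \frac{15211}{2} \approx -7605.5$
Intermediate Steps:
$L = 108$ ($L = 9 \cdot 12 = 108$)
$u{\left(Z,D \right)} = \frac{9}{2} + Z \left(3 + D\right)$ ($u{\left(Z,D \right)} = \frac{9}{2} + \frac{\left(Z + Z\right) \left(D + 3\right)}{2} = \frac{9}{2} + \frac{2 Z \left(3 + D\right)}{2} = \frac{9}{2} + Z \left(3 + D\right)$)
$T{\left(g,O \right)} = - \frac{6049}{2}$ ($T{\left(g,O \right)} = 4 - \left(\frac{9}{2} + 3 \cdot 108 + 25 \cdot 108\right) = 4 - \left(\frac{9}{2} + 324 + 2700\right) = 4 - \frac{6057}{2} = - \frac{6049}{2}$)
$T{\left(-460,-501 \right)} - 4581 = - \frac{6049}{2} - 4581 = - \frac{15211}{2}$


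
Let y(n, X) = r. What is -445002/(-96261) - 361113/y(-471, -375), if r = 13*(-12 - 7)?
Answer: 11623671329/7925489 ≈ 1466.6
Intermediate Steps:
r = -247 (r = 13*(-19) = -247)
y(n, X) = -247
-445002/(-96261) - 361113/y(-471, -375) = -445002/(-96261) - 361113/(-247) = -445002*(-1/96261) - 361113*(-1/247) = 148334/32087 + 361113/247 = 11623671329/7925489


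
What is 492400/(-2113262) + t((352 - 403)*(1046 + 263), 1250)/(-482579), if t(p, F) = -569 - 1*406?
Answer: -117780734575/509907931349 ≈ -0.23098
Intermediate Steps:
t(p, F) = -975 (t(p, F) = -569 - 406 = -975)
492400/(-2113262) + t((352 - 403)*(1046 + 263), 1250)/(-482579) = 492400/(-2113262) - 975/(-482579) = 492400*(-1/2113262) - 975*(-1/482579) = -246200/1056631 + 975/482579 = -117780734575/509907931349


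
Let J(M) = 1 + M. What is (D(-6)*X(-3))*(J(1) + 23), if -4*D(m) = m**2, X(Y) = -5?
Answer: 1125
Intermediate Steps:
D(m) = -m**2/4
(D(-6)*X(-3))*(J(1) + 23) = (-1/4*(-6)**2*(-5))*((1 + 1) + 23) = (-1/4*36*(-5))*(2 + 23) = -9*(-5)*25 = 45*25 = 1125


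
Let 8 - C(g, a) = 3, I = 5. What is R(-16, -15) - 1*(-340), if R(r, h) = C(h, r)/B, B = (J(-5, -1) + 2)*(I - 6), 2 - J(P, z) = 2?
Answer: 675/2 ≈ 337.50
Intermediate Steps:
C(g, a) = 5 (C(g, a) = 8 - 1*3 = 8 - 3 = 5)
J(P, z) = 0 (J(P, z) = 2 - 1*2 = 2 - 2 = 0)
B = -2 (B = (0 + 2)*(5 - 6) = 2*(-1) = -2)
R(r, h) = -5/2 (R(r, h) = 5/(-2) = 5*(-1/2) = -5/2)
R(-16, -15) - 1*(-340) = -5/2 - 1*(-340) = -5/2 + 340 = 675/2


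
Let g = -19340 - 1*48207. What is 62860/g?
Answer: -62860/67547 ≈ -0.93061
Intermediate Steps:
g = -67547 (g = -19340 - 48207 = -67547)
62860/g = 62860/(-67547) = 62860*(-1/67547) = -62860/67547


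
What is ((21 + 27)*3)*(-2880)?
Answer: -414720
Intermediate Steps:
((21 + 27)*3)*(-2880) = (48*3)*(-2880) = 144*(-2880) = -414720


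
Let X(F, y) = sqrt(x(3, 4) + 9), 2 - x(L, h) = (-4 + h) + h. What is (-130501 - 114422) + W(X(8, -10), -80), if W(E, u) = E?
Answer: -244923 + sqrt(7) ≈ -2.4492e+5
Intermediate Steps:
x(L, h) = 6 - 2*h (x(L, h) = 2 - ((-4 + h) + h) = 2 - (-4 + 2*h) = 2 + (4 - 2*h) = 6 - 2*h)
X(F, y) = sqrt(7) (X(F, y) = sqrt((6 - 2*4) + 9) = sqrt((6 - 8) + 9) = sqrt(-2 + 9) = sqrt(7))
(-130501 - 114422) + W(X(8, -10), -80) = (-130501 - 114422) + sqrt(7) = -244923 + sqrt(7)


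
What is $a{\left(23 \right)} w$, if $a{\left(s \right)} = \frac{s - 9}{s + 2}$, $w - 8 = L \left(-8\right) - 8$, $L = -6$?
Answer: $\frac{672}{25} \approx 26.88$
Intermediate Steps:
$w = 48$ ($w = 8 - -40 = 8 + \left(48 - 8\right) = 8 + 40 = 48$)
$a{\left(s \right)} = \frac{-9 + s}{2 + s}$
$a{\left(23 \right)} w = \frac{-9 + 23}{2 + 23} \cdot 48 = \frac{1}{25} \cdot 14 \cdot 48 = \frac{14}{25} \cdot 48 = \frac{672}{25}$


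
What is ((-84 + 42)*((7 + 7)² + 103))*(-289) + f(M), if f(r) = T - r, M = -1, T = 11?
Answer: 3629274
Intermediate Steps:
f(r) = 11 - r
((-84 + 42)*((7 + 7)² + 103))*(-289) + f(M) = ((-84 + 42)*((7 + 7)² + 103))*(-289) + (11 - 1*(-1)) = -42*(14² + 103)*(-289) + (11 + 1) = -42*(196 + 103)*(-289) + 12 = -42*299*(-289) + 12 = -12558*(-289) + 12 = 3629262 + 12 = 3629274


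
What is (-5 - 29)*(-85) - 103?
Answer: 2787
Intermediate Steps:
(-5 - 29)*(-85) - 103 = -34*(-85) - 103 = 2890 - 103 = 2787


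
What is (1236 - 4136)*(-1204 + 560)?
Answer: 1867600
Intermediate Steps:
(1236 - 4136)*(-1204 + 560) = -2900*(-644) = 1867600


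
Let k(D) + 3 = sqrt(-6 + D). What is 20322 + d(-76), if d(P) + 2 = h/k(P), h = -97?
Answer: 1849411/91 + 97*I*sqrt(82)/91 ≈ 20323.0 + 9.6525*I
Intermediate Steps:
k(D) = -3 + sqrt(-6 + D)
d(P) = -2 - 97/(-3 + sqrt(-6 + P))
20322 + d(-76) = 20322 + (-91 - 2*sqrt(-6 - 76))/(-3 + sqrt(-6 - 76)) = 20322 + (-91 - 2*I*sqrt(82))/(-3 + sqrt(-82)) = 20322 + (-91 - 2*I*sqrt(82))/(-3 + I*sqrt(82))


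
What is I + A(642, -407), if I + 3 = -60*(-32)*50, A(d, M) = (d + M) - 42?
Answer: 96190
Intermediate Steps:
A(d, M) = -42 + M + d (A(d, M) = (M + d) - 42 = -42 + M + d)
I = 95997 (I = -3 - 60*(-32)*50 = -3 + 1920*50 = -3 + 96000 = 95997)
I + A(642, -407) = 95997 + (-42 - 407 + 642) = 95997 + 193 = 96190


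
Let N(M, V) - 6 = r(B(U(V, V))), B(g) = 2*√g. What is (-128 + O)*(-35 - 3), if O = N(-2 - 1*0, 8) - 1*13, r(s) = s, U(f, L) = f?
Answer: 5130 - 152*√2 ≈ 4915.0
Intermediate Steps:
N(M, V) = 6 + 2*√V
O = -7 + 4*√2 (O = (6 + 2*√8) - 1*13 = (6 + 2*(2*√2)) - 13 = (6 + 4*√2) - 13 = -7 + 4*√2 ≈ -1.3431)
(-128 + O)*(-35 - 3) = (-128 + (-7 + 4*√2))*(-35 - 3) = (-135 + 4*√2)*(-35 - 1*3) = (-135 + 4*√2)*(-35 - 3) = (-135 + 4*√2)*(-38) = 5130 - 152*√2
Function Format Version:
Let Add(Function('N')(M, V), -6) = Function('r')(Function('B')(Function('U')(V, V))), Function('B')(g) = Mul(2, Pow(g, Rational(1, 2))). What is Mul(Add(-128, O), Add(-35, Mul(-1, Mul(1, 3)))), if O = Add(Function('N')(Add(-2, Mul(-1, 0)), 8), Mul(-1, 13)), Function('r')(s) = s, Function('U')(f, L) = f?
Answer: Add(5130, Mul(-152, Pow(2, Rational(1, 2)))) ≈ 4915.0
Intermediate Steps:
Function('N')(M, V) = Add(6, Mul(2, Pow(V, Rational(1, 2))))
O = Add(-7, Mul(4, Pow(2, Rational(1, 2)))) (O = Add(Add(6, Mul(2, Pow(8, Rational(1, 2)))), Mul(-1, 13)) = Add(Add(6, Mul(2, Mul(2, Pow(2, Rational(1, 2))))), -13) = Add(Add(6, Mul(4, Pow(2, Rational(1, 2)))), -13) = Add(-7, Mul(4, Pow(2, Rational(1, 2)))) ≈ -1.3431)
Mul(Add(-128, O), Add(-35, Mul(-1, Mul(1, 3)))) = Mul(Add(-128, Add(-7, Mul(4, Pow(2, Rational(1, 2))))), Add(-35, Mul(-1, Mul(1, 3)))) = Mul(Add(-135, Mul(4, Pow(2, Rational(1, 2)))), Add(-35, Mul(-1, 3))) = Mul(Add(-135, Mul(4, Pow(2, Rational(1, 2)))), Add(-35, -3)) = Mul(Add(-135, Mul(4, Pow(2, Rational(1, 2)))), -38) = Add(5130, Mul(-152, Pow(2, Rational(1, 2))))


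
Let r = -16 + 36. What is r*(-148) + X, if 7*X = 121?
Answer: -20599/7 ≈ -2942.7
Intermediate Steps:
X = 121/7 (X = (⅐)*121 = 121/7 ≈ 17.286)
r = 20
r*(-148) + X = 20*(-148) + 121/7 = -2960 + 121/7 = -20599/7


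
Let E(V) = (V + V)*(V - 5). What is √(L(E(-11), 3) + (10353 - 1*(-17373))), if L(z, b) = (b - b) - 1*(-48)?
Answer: 3*√3086 ≈ 166.66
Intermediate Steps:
E(V) = 2*V*(-5 + V) (E(V) = (2*V)*(-5 + V) = 2*V*(-5 + V))
L(z, b) = 48 (L(z, b) = 0 + 48 = 48)
√(L(E(-11), 3) + (10353 - 1*(-17373))) = √(48 + (10353 - 1*(-17373))) = √(48 + (10353 + 17373)) = √(48 + 27726) = √27774 = 3*√3086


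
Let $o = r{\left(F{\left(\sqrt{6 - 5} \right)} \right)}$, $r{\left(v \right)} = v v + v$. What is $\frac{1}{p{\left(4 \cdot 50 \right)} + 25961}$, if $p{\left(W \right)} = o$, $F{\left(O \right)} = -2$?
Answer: $\frac{1}{25963} \approx 3.8516 \cdot 10^{-5}$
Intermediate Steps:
$r{\left(v \right)} = v + v^{2}$ ($r{\left(v \right)} = v^{2} + v = v + v^{2}$)
$o = 2$ ($o = - 2 \left(1 - 2\right) = \left(-2\right) \left(-1\right) = 2$)
$p{\left(W \right)} = 2$
$\frac{1}{p{\left(4 \cdot 50 \right)} + 25961} = \frac{1}{2 + 25961} = \frac{1}{25963}$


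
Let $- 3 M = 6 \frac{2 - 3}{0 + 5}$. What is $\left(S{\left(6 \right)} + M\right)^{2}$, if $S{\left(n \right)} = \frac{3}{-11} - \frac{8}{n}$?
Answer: $\frac{39601}{27225} \approx 1.4546$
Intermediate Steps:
$M = \frac{2}{5}$ ($M = - \frac{6 \frac{2 - 3}{0 + 5}}{3} = - \frac{6 \left(- \frac{1}{5}\right)}{3} = \left(- \frac{1}{3}\right) \left(- \frac{6}{5}\right) = \frac{2}{5} \approx 0.4$)
$S{\left(n \right)} = - \frac{3}{11} - \frac{8}{n}$ ($S{\left(n \right)} = 3 \left(- \frac{1}{11}\right) - \frac{8}{n} = - \frac{3}{11} - \frac{8}{n}$)
$\left(S{\left(6 \right)} + M\right)^{2} = \left(\left(- \frac{3}{11} - \frac{8}{6}\right) + \frac{2}{5}\right)^{2} = \left(\left(- \frac{3}{11} - \frac{4}{3}\right) + \frac{2}{5}\right)^{2} = \left(- \frac{53}{33} + \frac{2}{5}\right)^{2} = \left(- \frac{199}{165}\right)^{2} = \frac{39601}{27225}$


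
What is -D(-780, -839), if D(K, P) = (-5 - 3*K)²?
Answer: -5452225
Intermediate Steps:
-D(-780, -839) = -(5 + 3*(-780))² = -(5 - 2340)² = -1*(-2335)² = -1*5452225 = -5452225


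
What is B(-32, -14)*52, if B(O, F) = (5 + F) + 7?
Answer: -104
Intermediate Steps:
B(O, F) = 12 + F
B(-32, -14)*52 = (12 - 14)*52 = -2*52 = -104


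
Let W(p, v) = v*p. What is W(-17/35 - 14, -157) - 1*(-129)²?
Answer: -502836/35 ≈ -14367.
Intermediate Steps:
W(p, v) = p*v
W(-17/35 - 14, -157) - 1*(-129)² = (-17/35 - 14)*(-157) - 1*(-129)² = (-17*1/35 - 14)*(-157) - 1*16641 = (-17/35 - 14)*(-157) - 16641 = -507/35*(-157) - 16641 = 79599/35 - 16641 = -502836/35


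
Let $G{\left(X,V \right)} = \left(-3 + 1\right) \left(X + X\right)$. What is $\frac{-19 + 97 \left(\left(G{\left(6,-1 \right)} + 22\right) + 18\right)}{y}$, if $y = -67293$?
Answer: $- \frac{511}{22431} \approx -0.022781$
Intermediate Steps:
$G{\left(X,V \right)} = - 4 X$ ($G{\left(X,V \right)} = - 2 \cdot 2 X = - 4 X$)
$\frac{-19 + 97 \left(\left(G{\left(6,-1 \right)} + 22\right) + 18\right)}{y} = \frac{-19 + 97 \left(\left(\left(-4\right) 6 + 22\right) + 18\right)}{-67293} = \left(-19 + 97 \left(\left(-24 + 22\right) + 18\right)\right) \left(- \frac{1}{67293}\right) = \left(-19 + 97 \left(-2 + 18\right)\right) \left(- \frac{1}{67293}\right) = \left(-19 + 97 \cdot 16\right) \left(- \frac{1}{67293}\right) = \left(-19 + 1552\right) \left(- \frac{1}{67293}\right) = 1533 \left(- \frac{1}{67293}\right) = - \frac{511}{22431}$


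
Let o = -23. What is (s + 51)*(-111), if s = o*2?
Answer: -555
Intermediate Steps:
s = -46 (s = -23*2 = -46)
(s + 51)*(-111) = (-46 + 51)*(-111) = 5*(-111) = -555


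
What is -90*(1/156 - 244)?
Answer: 570945/26 ≈ 21959.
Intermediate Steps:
-90*(1/156 - 244) = -90*(-38063/156) = 570945/26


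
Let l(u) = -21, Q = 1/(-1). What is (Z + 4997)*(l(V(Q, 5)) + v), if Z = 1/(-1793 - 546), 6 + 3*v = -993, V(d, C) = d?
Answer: -4137545628/2339 ≈ -1.7689e+6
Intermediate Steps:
Q = -1
v = -333 (v = -2 + (⅓)*(-993) = -2 - 331 = -333)
Z = -1/2339 (Z = 1/(-2339) = -1/2339 ≈ -0.00042753)
(Z + 4997)*(l(V(Q, 5)) + v) = (-1/2339 + 4997)*(-21 - 333) = (11687982/2339)*(-354) = -4137545628/2339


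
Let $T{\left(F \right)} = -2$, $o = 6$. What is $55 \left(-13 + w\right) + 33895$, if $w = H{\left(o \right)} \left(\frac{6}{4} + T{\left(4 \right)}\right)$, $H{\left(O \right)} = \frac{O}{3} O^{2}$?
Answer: $31200$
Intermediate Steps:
$H{\left(O \right)} = \frac{O^{3}}{3}$ ($H{\left(O \right)} = O \frac{1}{3} O^{2} = \frac{O}{3} O^{2} = \frac{O^{3}}{3}$)
$w = -36$ ($w = \frac{6^{3}}{3} \left(\frac{6}{4} - 2\right) = \frac{1}{3} \cdot 216 \left(6 \cdot \frac{1}{4} - 2\right) = 72 \left(\frac{3}{2} - 2\right) = 72 \left(- \frac{1}{2}\right) = -36$)
$55 \left(-13 + w\right) + 33895 = 55 \left(-13 - 36\right) + 33895 = 55 \left(-49\right) + 33895 = -2695 + 33895 = 31200$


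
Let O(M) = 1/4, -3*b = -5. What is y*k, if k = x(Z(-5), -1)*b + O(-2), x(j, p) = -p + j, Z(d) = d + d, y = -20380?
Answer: 300605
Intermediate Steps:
b = 5/3 (b = -1/3*(-5) = 5/3 ≈ 1.6667)
Z(d) = 2*d
x(j, p) = j - p
O(M) = 1/4
k = -59/4 (k = (2*(-5) - 1*(-1))*(5/3) + 1/4 = (-10 + 1)*(5/3) + 1/4 = -9*5/3 + 1/4 = -15 + 1/4 = -59/4 ≈ -14.750)
y*k = -20380*(-59/4) = 300605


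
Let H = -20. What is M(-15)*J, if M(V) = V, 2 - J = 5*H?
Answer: -1530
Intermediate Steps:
J = 102 (J = 2 - 5*(-20) = 2 - 1*(-100) = 2 + 100 = 102)
M(-15)*J = -15*102 = -1530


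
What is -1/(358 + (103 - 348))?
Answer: -1/113 ≈ -0.0088496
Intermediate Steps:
-1/(358 + (103 - 348)) = -1/(358 - 245) = -1/113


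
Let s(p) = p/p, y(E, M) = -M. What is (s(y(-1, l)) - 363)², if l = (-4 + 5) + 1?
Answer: 131044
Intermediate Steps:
l = 2 (l = 1 + 1 = 2)
s(p) = 1
(s(y(-1, l)) - 363)² = (1 - 363)² = (-362)² = 131044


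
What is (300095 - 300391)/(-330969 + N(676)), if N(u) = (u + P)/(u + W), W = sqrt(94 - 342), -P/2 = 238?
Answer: 5599092889672/6260555807310833 - 14800*I*sqrt(62)/6260555807310833 ≈ 0.00089434 - 1.8614e-11*I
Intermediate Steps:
P = -476 (P = -2*238 = -476)
W = 2*I*sqrt(62) (W = sqrt(-248) = 2*I*sqrt(62) ≈ 15.748*I)
N(u) = (-476 + u)/(u + 2*I*sqrt(62)) (N(u) = (u - 476)/(u + 2*I*sqrt(62)) = (-476 + u)/(u + 2*I*sqrt(62)))
(300095 - 300391)/(-330969 + N(676)) = (300095 - 300391)/(-330969 + (-476 + 676)/(676 + 2*I*sqrt(62))) = -296/(-330969 + 200/(676 + 2*I*sqrt(62)))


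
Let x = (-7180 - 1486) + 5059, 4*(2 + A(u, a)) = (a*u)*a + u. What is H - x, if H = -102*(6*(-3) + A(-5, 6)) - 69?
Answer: 20591/2 ≈ 10296.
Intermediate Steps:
A(u, a) = -2 + u/4 + u*a²/4 (A(u, a) = -2 + ((a*u)*a + u)/4 = -2 + (u*a² + u)/4 = -2 + (u + u*a²)/4 = -2 + (u/4 + u*a²/4) = -2 + u/4 + u*a²/4)
x = -3607 (x = -8666 + 5059 = -3607)
H = 13377/2 (H = -102*(6*(-3) + (-2 + (¼)*(-5) + (¼)*(-5)*6²)) - 69 = -102*(-18 + (-2 - 5/4 + (¼)*(-5)*36)) - 69 = -102*(-18 + (-2 - 5/4 - 45)) - 69 = -102*(-18 - 193/4) - 69 = -102*(-265/4) - 69 = 13515/2 - 69 = 13377/2 ≈ 6688.5)
H - x = 13377/2 - 1*(-3607) = 13377/2 + 3607 = 20591/2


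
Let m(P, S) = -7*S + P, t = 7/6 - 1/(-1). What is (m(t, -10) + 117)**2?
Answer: 1288225/36 ≈ 35784.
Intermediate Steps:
t = 13/6 (t = 7*(1/6) - 1*(-1) = 7/6 + 1 = 13/6 ≈ 2.1667)
m(P, S) = P - 7*S
(m(t, -10) + 117)**2 = ((13/6 - 7*(-10)) + 117)**2 = ((13/6 + 70) + 117)**2 = (433/6 + 117)**2 = (1135/6)**2 = 1288225/36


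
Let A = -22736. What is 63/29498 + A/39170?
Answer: -47728487/82531190 ≈ -0.57831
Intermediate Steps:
63/29498 + A/39170 = 63/29498 - 22736/39170 = 63*(1/29498) - 22736*1/39170 = 9/4214 - 11368/19585 = -47728487/82531190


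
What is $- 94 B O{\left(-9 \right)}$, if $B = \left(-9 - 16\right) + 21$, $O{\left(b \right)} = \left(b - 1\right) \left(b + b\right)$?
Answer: $67680$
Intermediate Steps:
$O{\left(b \right)} = 2 b \left(-1 + b\right)$ ($O{\left(b \right)} = \left(-1 + b\right) 2 b = 2 b \left(-1 + b\right)$)
$B = -4$ ($B = \left(-9 - 16\right) + 21 = -25 + 21 = -4$)
$- 94 B O{\left(-9 \right)} = \left(-94\right) \left(-4\right) 2 \left(-9\right) \left(-1 - 9\right) = 376 \cdot 2 \left(-9\right) \left(-10\right) = 376 \cdot 180 = 67680$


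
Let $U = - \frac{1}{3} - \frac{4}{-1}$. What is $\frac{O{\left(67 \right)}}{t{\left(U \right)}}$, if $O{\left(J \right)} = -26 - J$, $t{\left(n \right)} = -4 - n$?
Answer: $\frac{279}{23} \approx 12.13$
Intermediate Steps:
$U = \frac{11}{3}$ ($U = \left(-1\right) \frac{1}{3} - -4 = - \frac{1}{3} + 4 = \frac{11}{3} \approx 3.6667$)
$\frac{O{\left(67 \right)}}{t{\left(U \right)}} = \frac{-26 - 67}{-4 - \frac{11}{3}} = \frac{1}{- \frac{23}{3}} \left(-93\right) = \left(- \frac{3}{23}\right) \left(-93\right) = \frac{279}{23}$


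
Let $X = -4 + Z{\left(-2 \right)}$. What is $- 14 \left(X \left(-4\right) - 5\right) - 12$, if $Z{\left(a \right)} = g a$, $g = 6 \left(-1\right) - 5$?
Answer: $1066$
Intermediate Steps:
$g = -11$ ($g = -6 - 5 = -11$)
$Z{\left(a \right)} = - 11 a$
$X = 18$ ($X = -4 - -22 = -4 + 22 = 18$)
$- 14 \left(X \left(-4\right) - 5\right) - 12 = - 14 \left(18 \left(-4\right) - 5\right) - 12 = - 14 \left(-72 - 5\right) - 12 = \left(-14\right) \left(-77\right) - 12 = 1078 - 12 = 1066$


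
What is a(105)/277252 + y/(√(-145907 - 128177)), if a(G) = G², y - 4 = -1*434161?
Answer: 11025/277252 + 434157*I*√68521/137042 ≈ 0.039765 + 829.29*I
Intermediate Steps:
y = -434157 (y = 4 - 1*434161 = 4 - 434161 = -434157)
a(105)/277252 + y/(√(-145907 - 128177)) = 105²/277252 - 434157/√(-145907 - 128177) = 11025*(1/277252) - 434157*(-I*√68521/137042) = 11025/277252 - 434157*(-I*√68521/137042) = 11025/277252 - (-434157)*I*√68521/137042 = 11025/277252 + 434157*I*√68521/137042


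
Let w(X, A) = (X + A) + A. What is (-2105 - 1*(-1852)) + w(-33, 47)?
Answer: -192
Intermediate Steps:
w(X, A) = X + 2*A (w(X, A) = (A + X) + A = X + 2*A)
(-2105 - 1*(-1852)) + w(-33, 47) = (-2105 - 1*(-1852)) + (-33 + 2*47) = (-2105 + 1852) + (-33 + 94) = -253 + 61 = -192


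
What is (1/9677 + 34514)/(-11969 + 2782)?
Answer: -333991979/88902599 ≈ -3.7568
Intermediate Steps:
(1/9677 + 34514)/(-11969 + 2782) = (1/9677 + 34514)/(-9187) = (333991979/9677)*(-1/9187) = -333991979/88902599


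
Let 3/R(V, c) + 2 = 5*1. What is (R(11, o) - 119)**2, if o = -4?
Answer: 13924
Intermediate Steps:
R(V, c) = 1 (R(V, c) = 3/(-2 + 5*1) = 3/(-2 + 5) = 3/3 = 3*(1/3) = 1)
(R(11, o) - 119)**2 = (1 - 119)**2 = (-118)**2 = 13924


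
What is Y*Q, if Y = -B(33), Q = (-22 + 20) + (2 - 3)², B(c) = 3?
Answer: 3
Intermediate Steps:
Q = -1 (Q = -2 + (-1)² = -2 + 1 = -1)
Y = -3 (Y = -1*3 = -3)
Y*Q = -3*(-1) = 3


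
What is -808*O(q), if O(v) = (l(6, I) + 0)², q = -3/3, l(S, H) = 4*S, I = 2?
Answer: -465408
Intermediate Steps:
q = -1 (q = -3*⅓ = -1)
O(v) = 576 (O(v) = (4*6 + 0)² = (24 + 0)² = 24² = 576)
-808*O(q) = -808*576 = -465408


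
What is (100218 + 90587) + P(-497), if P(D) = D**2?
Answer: 437814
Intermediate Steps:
(100218 + 90587) + P(-497) = (100218 + 90587) + (-497)**2 = 190805 + 247009 = 437814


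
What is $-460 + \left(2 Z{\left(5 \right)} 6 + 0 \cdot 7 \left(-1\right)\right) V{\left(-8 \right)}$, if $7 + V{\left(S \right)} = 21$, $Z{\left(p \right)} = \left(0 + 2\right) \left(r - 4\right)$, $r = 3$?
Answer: $-796$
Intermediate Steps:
$Z{\left(p \right)} = -2$ ($Z{\left(p \right)} = \left(0 + 2\right) \left(3 - 4\right) = 2 \left(-1\right) = -2$)
$V{\left(S \right)} = 14$ ($V{\left(S \right)} = -7 + 21 = 14$)
$-460 + \left(2 Z{\left(5 \right)} 6 + 0 \cdot 7 \left(-1\right)\right) V{\left(-8 \right)} = -460 + \left(2 \left(-2\right) 6 + 0 \cdot 7 \left(-1\right)\right) 14 = -460 + \left(\left(-4\right) 6 + 0 \left(-1\right)\right) 14 = -460 + \left(-24 + 0\right) 14 = -460 - 336 = -796$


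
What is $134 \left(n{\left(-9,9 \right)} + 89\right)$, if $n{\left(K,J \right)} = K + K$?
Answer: $9514$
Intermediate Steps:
$n{\left(K,J \right)} = 2 K$
$134 \left(n{\left(-9,9 \right)} + 89\right) = 134 \left(2 \left(-9\right) + 89\right) = 134 \left(-18 + 89\right) = 134 \cdot 71 = 9514$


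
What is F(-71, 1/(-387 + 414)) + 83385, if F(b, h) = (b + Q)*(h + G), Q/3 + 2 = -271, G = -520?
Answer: 14746105/27 ≈ 5.4615e+5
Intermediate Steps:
Q = -819 (Q = -6 + 3*(-271) = -6 - 813 = -819)
F(b, h) = (-819 + b)*(-520 + h) (F(b, h) = (b - 819)*(h - 520) = (-819 + b)*(-520 + h))
F(-71, 1/(-387 + 414)) + 83385 = (425880 - 819/(-387 + 414) - 520*(-71) - 71/(-387 + 414)) + 83385 = (425880 - 819/27 + 36920 - 71/27) + 83385 = (425880 - 819*1/27 + 36920 - 71*1/27) + 83385 = (425880 - 91/3 + 36920 - 71/27) + 83385 = 12494710/27 + 83385 = 14746105/27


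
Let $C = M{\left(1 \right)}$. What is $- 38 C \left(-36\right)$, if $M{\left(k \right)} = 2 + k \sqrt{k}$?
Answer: $4104$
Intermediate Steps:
$M{\left(k \right)} = 2 + k^{\frac{3}{2}}$
$C = 3$ ($C = 2 + 1^{\frac{3}{2}} = 2 + 1 = 3$)
$- 38 C \left(-36\right) = \left(-38\right) 3 \left(-36\right) = \left(-114\right) \left(-36\right) = 4104$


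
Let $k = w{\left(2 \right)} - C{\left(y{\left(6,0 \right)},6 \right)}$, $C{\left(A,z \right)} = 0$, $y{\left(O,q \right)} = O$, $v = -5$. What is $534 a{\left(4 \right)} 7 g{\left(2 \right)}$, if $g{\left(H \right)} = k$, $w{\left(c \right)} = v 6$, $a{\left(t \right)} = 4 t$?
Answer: $-1794240$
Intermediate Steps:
$w{\left(c \right)} = -30$ ($w{\left(c \right)} = \left(-5\right) 6 = -30$)
$k = -30$ ($k = -30 - 0 = -30 + 0 = -30$)
$g{\left(H \right)} = -30$
$534 a{\left(4 \right)} 7 g{\left(2 \right)} = 534 \cdot 4 \cdot 4 \cdot 7 \left(-30\right) = 534 \cdot 16 \cdot 7 \left(-30\right) = 534 \cdot 112 \left(-30\right) = 534 \left(-3360\right) = -1794240$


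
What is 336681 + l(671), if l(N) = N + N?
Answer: 338023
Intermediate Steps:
l(N) = 2*N
336681 + l(671) = 336681 + 2*671 = 336681 + 1342 = 338023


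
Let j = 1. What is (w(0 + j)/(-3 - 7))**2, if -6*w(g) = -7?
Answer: 49/3600 ≈ 0.013611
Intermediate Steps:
w(g) = 7/6 (w(g) = -1/6*(-7) = 7/6)
(w(0 + j)/(-3 - 7))**2 = (7/(6*(-3 - 7)))**2 = ((7/6)/(-10))**2 = ((7/6)*(-1/10))**2 = (-7/60)**2 = 49/3600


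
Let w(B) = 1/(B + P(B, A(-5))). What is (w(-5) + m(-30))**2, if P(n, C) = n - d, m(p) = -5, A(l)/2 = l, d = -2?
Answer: 1681/64 ≈ 26.266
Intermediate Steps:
A(l) = 2*l
P(n, C) = 2 + n (P(n, C) = n - 1*(-2) = n + 2 = 2 + n)
w(B) = 1/(2 + 2*B) (w(B) = 1/(B + (2 + B)) = 1/(2 + 2*B))
(w(-5) + m(-30))**2 = (1/(2*(1 - 5)) - 5)**2 = ((1/2)/(-4) - 5)**2 = ((1/2)*(-1/4) - 5)**2 = (-1/8 - 5)**2 = (-41/8)**2 = 1681/64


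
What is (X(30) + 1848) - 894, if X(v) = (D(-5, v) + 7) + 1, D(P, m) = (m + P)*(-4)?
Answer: 862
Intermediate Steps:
D(P, m) = -4*P - 4*m (D(P, m) = (P + m)*(-4) = -4*P - 4*m)
X(v) = 28 - 4*v (X(v) = ((-4*(-5) - 4*v) + 7) + 1 = ((20 - 4*v) + 7) + 1 = (27 - 4*v) + 1 = 28 - 4*v)
(X(30) + 1848) - 894 = ((28 - 4*30) + 1848) - 894 = ((28 - 120) + 1848) - 894 = (-92 + 1848) - 894 = 1756 - 894 = 862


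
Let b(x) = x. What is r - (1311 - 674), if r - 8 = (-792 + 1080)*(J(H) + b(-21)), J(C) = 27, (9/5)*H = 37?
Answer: 1099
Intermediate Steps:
H = 185/9 (H = (5/9)*37 = 185/9 ≈ 20.556)
r = 1736 (r = 8 + (-792 + 1080)*(27 - 21) = 8 + 288*6 = 8 + 1728 = 1736)
r - (1311 - 674) = 1736 - (1311 - 674) = 1736 - 1*637 = 1736 - 637 = 1099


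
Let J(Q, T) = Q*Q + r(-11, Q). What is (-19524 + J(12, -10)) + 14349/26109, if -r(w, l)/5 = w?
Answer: -168180692/8703 ≈ -19324.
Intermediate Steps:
r(w, l) = -5*w
J(Q, T) = 55 + Q² (J(Q, T) = Q*Q - 5*(-11) = Q² + 55 = 55 + Q²)
(-19524 + J(12, -10)) + 14349/26109 = (-19524 + (55 + 12²)) + 14349/26109 = (-19524 + (55 + 144)) + 14349*(1/26109) = (-19524 + 199) + 4783/8703 = -19325 + 4783/8703 = -168180692/8703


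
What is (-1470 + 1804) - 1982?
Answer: -1648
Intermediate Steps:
(-1470 + 1804) - 1982 = 334 - 1982 = -1648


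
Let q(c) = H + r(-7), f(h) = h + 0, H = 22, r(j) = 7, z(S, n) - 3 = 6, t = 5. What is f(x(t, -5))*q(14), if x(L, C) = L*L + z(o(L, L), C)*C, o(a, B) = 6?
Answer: -580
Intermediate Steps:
z(S, n) = 9 (z(S, n) = 3 + 6 = 9)
x(L, C) = L² + 9*C (x(L, C) = L*L + 9*C = L² + 9*C)
f(h) = h
q(c) = 29 (q(c) = 22 + 7 = 29)
f(x(t, -5))*q(14) = (5² + 9*(-5))*29 = (25 - 45)*29 = -20*29 = -580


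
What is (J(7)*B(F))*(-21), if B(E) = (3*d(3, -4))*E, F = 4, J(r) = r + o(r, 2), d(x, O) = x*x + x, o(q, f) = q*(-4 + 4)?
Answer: -21168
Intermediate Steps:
o(q, f) = 0 (o(q, f) = q*0 = 0)
d(x, O) = x + x² (d(x, O) = x² + x = x + x²)
J(r) = r (J(r) = r + 0 = r)
B(E) = 36*E (B(E) = (3*(3*(1 + 3)))*E = (3*(3*4))*E = (3*12)*E = 36*E)
(J(7)*B(F))*(-21) = (7*(36*4))*(-21) = (7*144)*(-21) = 1008*(-21) = -21168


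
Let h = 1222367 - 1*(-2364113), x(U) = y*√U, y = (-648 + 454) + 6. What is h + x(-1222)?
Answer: 3586480 - 188*I*√1222 ≈ 3.5865e+6 - 6571.9*I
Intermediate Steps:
y = -188 (y = -194 + 6 = -188)
x(U) = -188*√U
h = 3586480 (h = 1222367 + 2364113 = 3586480)
h + x(-1222) = 3586480 - 188*I*√1222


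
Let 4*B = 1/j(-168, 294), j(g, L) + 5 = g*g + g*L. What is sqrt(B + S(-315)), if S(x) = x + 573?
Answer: sqrt(462641377555)/42346 ≈ 16.062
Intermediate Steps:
S(x) = 573 + x
j(g, L) = -5 + g**2 + L*g (j(g, L) = -5 + (g*g + g*L) = -5 + (g**2 + L*g) = -5 + g**2 + L*g)
B = -1/84692 (B = 1/(4*(-5 + (-168)**2 + 294*(-168))) = 1/(4*(-5 + 28224 - 49392)) = (1/4)/(-21173) = (1/4)*(-1/21173) = -1/84692 ≈ -1.1807e-5)
sqrt(B + S(-315)) = sqrt(-1/84692 + (573 - 315)) = sqrt(-1/84692 + 258) = sqrt(21850535/84692) = sqrt(462641377555)/42346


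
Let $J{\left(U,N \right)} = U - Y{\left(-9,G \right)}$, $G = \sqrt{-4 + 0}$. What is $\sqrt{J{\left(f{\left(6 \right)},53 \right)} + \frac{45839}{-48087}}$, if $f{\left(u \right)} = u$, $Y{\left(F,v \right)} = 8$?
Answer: $\frac{i \sqrt{758775459}}{16029} \approx 1.7185 i$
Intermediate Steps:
$G = 2 i$ ($G = \sqrt{-4} = 2 i \approx 2.0 i$)
$J{\left(U,N \right)} = -8 + U$ ($J{\left(U,N \right)} = U - 8 = -8 + U$)
$\sqrt{J{\left(f{\left(6 \right)},53 \right)} + \frac{45839}{-48087}} = \sqrt{\left(-8 + 6\right) + \frac{45839}{-48087}} = \sqrt{-2 + 45839 \left(- \frac{1}{48087}\right)} = \sqrt{-2 - \frac{45839}{48087}} = \sqrt{- \frac{142013}{48087}} = \frac{i \sqrt{758775459}}{16029}$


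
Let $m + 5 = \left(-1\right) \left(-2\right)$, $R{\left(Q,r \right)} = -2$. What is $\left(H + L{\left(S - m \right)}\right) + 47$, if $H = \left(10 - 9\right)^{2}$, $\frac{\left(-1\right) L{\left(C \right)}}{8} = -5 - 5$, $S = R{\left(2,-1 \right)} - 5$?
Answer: $128$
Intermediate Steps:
$S = -7$ ($S = -2 - 5 = -7$)
$m = -3$ ($m = -5 - -2 = -5 + 2 = -3$)
$L{\left(C \right)} = 80$ ($L{\left(C \right)} = - 8 \left(-5 - 5\right) = \left(-8\right) \left(-10\right) = 80$)
$H = 1$ ($H = 1^{2} = 1$)
$\left(H + L{\left(S - m \right)}\right) + 47 = \left(1 + 80\right) + 47 = 81 + 47 = 128$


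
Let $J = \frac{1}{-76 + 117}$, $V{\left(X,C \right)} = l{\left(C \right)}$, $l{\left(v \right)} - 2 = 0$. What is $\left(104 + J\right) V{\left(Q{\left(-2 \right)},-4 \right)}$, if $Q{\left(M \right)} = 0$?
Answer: $\frac{8530}{41} \approx 208.05$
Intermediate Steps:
$l{\left(v \right)} = 2$ ($l{\left(v \right)} = 2 + 0 = 2$)
$V{\left(X,C \right)} = 2$
$J = \frac{1}{41} \approx 0.02439$
$\left(104 + J\right) V{\left(Q{\left(-2 \right)},-4 \right)} = \left(104 + \frac{1}{41}\right) 2 = \frac{4265}{41} \cdot 2 = \frac{8530}{41}$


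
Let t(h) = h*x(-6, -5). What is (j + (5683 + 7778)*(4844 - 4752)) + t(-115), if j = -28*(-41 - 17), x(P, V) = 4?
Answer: 1239576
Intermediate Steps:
t(h) = 4*h (t(h) = h*4 = 4*h)
j = 1624 (j = -28*(-58) = 1624)
(j + (5683 + 7778)*(4844 - 4752)) + t(-115) = (1624 + (5683 + 7778)*(4844 - 4752)) + 4*(-115) = (1624 + 13461*92) - 460 = (1624 + 1238412) - 460 = 1240036 - 460 = 1239576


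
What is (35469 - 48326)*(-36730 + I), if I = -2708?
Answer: 507054366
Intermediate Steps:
(35469 - 48326)*(-36730 + I) = (35469 - 48326)*(-36730 - 2708) = -12857*(-39438) = 507054366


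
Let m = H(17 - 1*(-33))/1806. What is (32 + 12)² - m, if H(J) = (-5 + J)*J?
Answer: 582361/301 ≈ 1934.8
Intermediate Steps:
H(J) = J*(-5 + J)
m = 375/301 (m = ((17 - 1*(-33))*(-5 + (17 - 1*(-33))))/1806 = ((17 + 33)*(-5 + (17 + 33)))*(1/1806) = (50*(-5 + 50))*(1/1806) = (50*45)*(1/1806) = 2250*(1/1806) = 375/301 ≈ 1.2458)
(32 + 12)² - m = (32 + 12)² - 1*375/301 = 44² - 375/301 = 1936 - 375/301 = 582361/301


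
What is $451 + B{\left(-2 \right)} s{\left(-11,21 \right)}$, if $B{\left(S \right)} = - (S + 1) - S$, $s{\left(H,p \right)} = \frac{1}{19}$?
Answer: $\frac{8572}{19} \approx 451.16$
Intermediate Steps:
$s{\left(H,p \right)} = \frac{1}{19}$
$B{\left(S \right)} = -1 - 2 S$ ($B{\left(S \right)} = - (1 + S) - S = \left(-1 - S\right) - S = -1 - 2 S$)
$451 + B{\left(-2 \right)} s{\left(-11,21 \right)} = 451 + \left(-1 - -4\right) \frac{1}{19} = 451 + \left(-1 + 4\right) \frac{1}{19} = 451 + 3 \cdot \frac{1}{19} = 451 + \frac{3}{19} = \frac{8572}{19}$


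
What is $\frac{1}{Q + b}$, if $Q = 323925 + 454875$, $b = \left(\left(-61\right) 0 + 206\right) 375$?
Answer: $\frac{1}{856050} \approx 1.1682 \cdot 10^{-6}$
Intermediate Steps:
$b = 77250$ ($b = \left(0 + 206\right) 375 = 206 \cdot 375 = 77250$)
$Q = 778800$
$\frac{1}{Q + b} = \frac{1}{778800 + 77250} = \frac{1}{856050}$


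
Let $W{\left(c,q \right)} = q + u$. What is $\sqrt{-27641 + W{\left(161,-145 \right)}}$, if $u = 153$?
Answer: $i \sqrt{27633} \approx 166.23 i$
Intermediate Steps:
$W{\left(c,q \right)} = 153 + q$ ($W{\left(c,q \right)} = q + 153 = 153 + q$)
$\sqrt{-27641 + W{\left(161,-145 \right)}} = \sqrt{-27641 + \left(153 - 145\right)} = \sqrt{-27641 + 8} = \sqrt{-27633} = i \sqrt{27633}$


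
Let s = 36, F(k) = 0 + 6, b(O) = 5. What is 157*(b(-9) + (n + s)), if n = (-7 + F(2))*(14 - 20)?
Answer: 7379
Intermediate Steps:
F(k) = 6
n = 6 (n = (-7 + 6)*(14 - 20) = -1*(-6) = 6)
157*(b(-9) + (n + s)) = 157*(5 + (6 + 36)) = 157*(5 + 42) = 157*47 = 7379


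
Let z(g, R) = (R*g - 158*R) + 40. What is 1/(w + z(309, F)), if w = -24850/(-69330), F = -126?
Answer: -6933/131627453 ≈ -5.2671e-5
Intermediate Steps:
z(g, R) = 40 - 158*R + R*g (z(g, R) = (-158*R + R*g) + 40 = 40 - 158*R + R*g)
w = 2485/6933 (w = -24850*(-1/69330) = 2485/6933 ≈ 0.35843)
1/(w + z(309, F)) = 1/(2485/6933 + (40 - 158*(-126) - 126*309)) = 1/(2485/6933 + (40 + 19908 - 38934)) = 1/(2485/6933 - 18986) = 1/(-131627453/6933) = -6933/131627453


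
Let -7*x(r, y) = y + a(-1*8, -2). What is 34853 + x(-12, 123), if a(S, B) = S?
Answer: 243856/7 ≈ 34837.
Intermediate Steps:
x(r, y) = 8/7 - y/7 (x(r, y) = -(y - 1*8)/7 = -(y - 8)/7 = -(-8 + y)/7 = 8/7 - y/7)
34853 + x(-12, 123) = 34853 + (8/7 - 1/7*123) = 34853 + (8/7 - 123/7) = 34853 - 115/7 = 243856/7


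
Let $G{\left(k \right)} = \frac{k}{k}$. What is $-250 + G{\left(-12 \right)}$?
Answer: $-249$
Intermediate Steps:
$G{\left(k \right)} = 1$
$-250 + G{\left(-12 \right)} = -250 + 1 = -249$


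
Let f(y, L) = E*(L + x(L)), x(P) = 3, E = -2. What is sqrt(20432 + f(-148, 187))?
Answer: 6*sqrt(557) ≈ 141.60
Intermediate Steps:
f(y, L) = -6 - 2*L (f(y, L) = -2*(L + 3) = -2*(3 + L) = -6 - 2*L)
sqrt(20432 + f(-148, 187)) = sqrt(20432 + (-6 - 2*187)) = sqrt(20432 + (-6 - 374)) = sqrt(20432 - 380) = sqrt(20052) = 6*sqrt(557)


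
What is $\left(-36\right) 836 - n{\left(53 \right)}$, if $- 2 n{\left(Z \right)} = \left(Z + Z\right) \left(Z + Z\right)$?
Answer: $-24478$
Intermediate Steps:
$n{\left(Z \right)} = - 2 Z^{2}$ ($n{\left(Z \right)} = - \frac{\left(Z + Z\right) \left(Z + Z\right)}{2} = - \frac{2 Z 2 Z}{2} = - \frac{4 Z^{2}}{2} = - 2 Z^{2}$)
$\left(-36\right) 836 - n{\left(53 \right)} = \left(-36\right) 836 - - 2 \cdot 53^{2} = -30096 - \left(-2\right) 2809 = -30096 - -5618 = -30096 + 5618 = -24478$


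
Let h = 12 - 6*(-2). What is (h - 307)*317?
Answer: -89711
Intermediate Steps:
h = 24 (h = 12 + 12 = 24)
(h - 307)*317 = (24 - 307)*317 = -283*317 = -89711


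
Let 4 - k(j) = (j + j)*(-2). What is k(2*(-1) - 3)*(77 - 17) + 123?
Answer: -837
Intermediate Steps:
k(j) = 4 + 4*j (k(j) = 4 - (j + j)*(-2) = 4 - 2*j*(-2) = 4 - (-4)*j = 4 + 4*j)
k(2*(-1) - 3)*(77 - 17) + 123 = (4 + 4*(2*(-1) - 3))*(77 - 17) + 123 = (4 + 4*(-2 - 3))*60 + 123 = (4 + 4*(-5))*60 + 123 = (4 - 20)*60 + 123 = -16*60 + 123 = -960 + 123 = -837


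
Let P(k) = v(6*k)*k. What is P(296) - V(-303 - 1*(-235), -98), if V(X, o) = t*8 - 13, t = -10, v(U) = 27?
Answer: 8085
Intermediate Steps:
P(k) = 27*k
V(X, o) = -93 (V(X, o) = -10*8 - 13 = -80 - 13 = -93)
P(296) - V(-303 - 1*(-235), -98) = 27*296 - 1*(-93) = 7992 + 93 = 8085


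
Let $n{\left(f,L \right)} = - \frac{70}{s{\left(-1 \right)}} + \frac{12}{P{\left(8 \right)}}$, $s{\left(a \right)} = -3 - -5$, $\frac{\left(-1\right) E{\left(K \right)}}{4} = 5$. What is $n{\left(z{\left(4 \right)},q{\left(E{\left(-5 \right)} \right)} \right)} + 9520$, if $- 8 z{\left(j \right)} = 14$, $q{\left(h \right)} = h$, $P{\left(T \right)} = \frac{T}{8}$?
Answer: $9497$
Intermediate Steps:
$P{\left(T \right)} = \frac{T}{8}$ ($P{\left(T \right)} = T \frac{1}{8} = \frac{T}{8}$)
$E{\left(K \right)} = -20$ ($E{\left(K \right)} = \left(-4\right) 5 = -20$)
$z{\left(j \right)} = - \frac{7}{4}$ ($z{\left(j \right)} = \left(- \frac{1}{8}\right) 14 = - \frac{7}{4}$)
$s{\left(a \right)} = 2$ ($s{\left(a \right)} = -3 + 5 = 2$)
$n{\left(f,L \right)} = -23$ ($n{\left(f,L \right)} = - \frac{70}{2} + \frac{12}{\frac{1}{8} \cdot 8} = \left(-70\right) \frac{1}{2} + \frac{12}{1} = -35 + 12 \cdot 1 = -35 + 12 = -23$)
$n{\left(z{\left(4 \right)},q{\left(E{\left(-5 \right)} \right)} \right)} + 9520 = -23 + 9520 = 9497$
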